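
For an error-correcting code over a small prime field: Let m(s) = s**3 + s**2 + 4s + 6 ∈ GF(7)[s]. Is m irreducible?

Check for roots in GF(7): m(0) = 6; m(1) = 5; m(2) = 5; m(3) = 5; m(4) = 4; m(5) = 1; m(6) = 2.
No roots. A degree-3 polynomial over a field with no linear factor is irreducible.

Yes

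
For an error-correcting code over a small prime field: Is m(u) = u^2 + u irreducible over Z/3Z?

Check for roots in Z/3Z: m(0) = 0 → root; m(1) = 2; m(2) = 0 → root.
m(0) = 0, so (u) divides m(u); m is reducible.

No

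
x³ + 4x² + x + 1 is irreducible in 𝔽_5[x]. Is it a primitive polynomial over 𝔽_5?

Write f(x) = x³ + 4x² + x + 1.
|GF(5^3)^×| = 5^3 − 1 = 124. Prime factorization: 124 = 2^2·31.
f is primitive ⇔ x has order 124 in GF(5)[x]/(f), i.e. x^(124/q) ≠ 1 for each prime q | 124.
x^(62) mod f = 1
x^(4) mod f = 3x + 4.
Since x^(62) = 1, the order of x divides 62 < 124; not primitive.

No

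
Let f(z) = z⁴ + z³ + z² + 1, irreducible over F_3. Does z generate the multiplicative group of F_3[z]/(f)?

|GF(3^4)^×| = 3^4 − 1 = 80. Prime factorization: 80 = 2^4·5.
f is primitive ⇔ z has order 80 in GF(3)[z]/(f), i.e. z^(80/q) ≠ 1 for each prime q | 80.
z^(40) mod f = 1
z^(16) mod f = 2z³ + z² + z.
Since z^(40) = 1, the order of z divides 40 < 80; not primitive.

No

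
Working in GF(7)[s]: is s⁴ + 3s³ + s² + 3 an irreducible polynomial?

Yes

Write g(s) = s⁴ + 3s³ + s² + 3.
Check for roots in GF(7): g(0) = 3; g(1) = 1; g(2) = 5; g(3) = 6; g(4) = 5; g(5) = 6; g(6) = 2.
No roots, so no linear factors.
Degree-2 irreducible divisors: test the 21 monic irreducibles of degree 2 over GF(7).
None of them divide g (all give nonzero remainder).
No irreducible factor of degree ≤ 2 exists, so g is irreducible over GF(7).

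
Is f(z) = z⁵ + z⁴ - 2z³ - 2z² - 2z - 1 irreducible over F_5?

Check for roots in F_5: f(0) = 4; f(1) = 0 → root; f(2) = 4; f(3) = 0 → root; f(4) = 1.
f(1) = 0, so (z − 1) divides f(z); f is reducible.

No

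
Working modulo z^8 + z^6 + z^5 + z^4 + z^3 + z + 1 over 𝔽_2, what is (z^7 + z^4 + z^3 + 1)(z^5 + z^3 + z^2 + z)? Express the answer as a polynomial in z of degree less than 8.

Multiply in 𝔽_2[z]: (z^7 + z^4 + z^3 + 1)·(z^5 + z^3 + z^2 + z) = z^12 + z^10 + z^7 + z^5 + z^4 + z^3 + z^2 + z.
Reduce using z^8 ≡ z^6 + z^5 + z^4 + z^3 + z + 1 (mod z^8 + z^6 + z^5 + z^4 + z^3 + z + 1).
Reduced: z^7 + z + 1.

z^7 + z + 1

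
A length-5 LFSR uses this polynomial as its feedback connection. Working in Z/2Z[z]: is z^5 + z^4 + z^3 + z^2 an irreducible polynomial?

Write m(z) = z^5 + z^4 + z^3 + z^2.
Check for roots in Z/2Z: m(0) = 0 → root; m(1) = 0 → root.
m(0) = 0, so (z) divides m(z); m is reducible.

No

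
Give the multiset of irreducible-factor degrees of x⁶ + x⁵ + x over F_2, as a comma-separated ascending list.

Write g(x) = x⁶ + x⁵ + x.
Roots in F_2: g(0) = 0 → root; g(1) = 1.
Linear factors from roots: (x).
Complete factorization: g(x) = (x)·(x² + x + 1)·(x³ + x + 1).
Factor degrees with multiplicity: 1 + 2 + 3 = 6.

1, 2, 3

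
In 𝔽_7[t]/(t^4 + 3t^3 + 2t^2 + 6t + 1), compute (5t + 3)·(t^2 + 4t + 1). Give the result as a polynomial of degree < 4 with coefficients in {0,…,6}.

Multiply in 𝔽_7[t]: (5t + 3)·(t^2 + 4t + 1) = 5t^3 + 2t^2 + 3t + 3.
Reduced: 5t^3 + 2t^2 + 3t + 3.

5t^3 + 2t^2 + 3t + 3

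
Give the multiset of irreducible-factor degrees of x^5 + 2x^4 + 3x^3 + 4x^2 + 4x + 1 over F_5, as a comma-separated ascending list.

1, 1, 1, 2

Write f(x) = x^5 + 2x^4 + 3x^3 + 4x^2 + 4x + 1.
Roots in F_5: f(0) = 1; f(1) = 0 → root; f(2) = 3; f(3) = 0 → root; f(4) = 4.
Linear factors from roots: (x + 4), (x + 2).
Complete factorization: f(x) = (x + 4)·(x + 2)^2·(x^2 + 4x + 1).
Factor degrees with multiplicity: 1 + 1 + 1 + 2 = 5.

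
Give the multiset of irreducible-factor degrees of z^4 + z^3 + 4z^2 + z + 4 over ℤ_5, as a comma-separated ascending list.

Write g(z) = z^4 + z^3 + 4z^2 + z + 4.
Roots in ℤ_5: g(0) = 4; g(1) = 1; g(2) = 1; g(3) = 1; g(4) = 2.
Complete factorization: g(z) = (z^4 + z^3 + 4z^2 + z + 4).
Factor degrees with multiplicity: 4 = 4.

4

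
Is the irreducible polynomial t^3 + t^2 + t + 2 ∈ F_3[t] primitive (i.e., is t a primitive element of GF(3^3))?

Write f(t) = t^3 + t^2 + t + 2.
|GF(3^3)^×| = 3^3 − 1 = 26. Prime factorization: 26 = 2·13.
f is primitive ⇔ t has order 26 in GF(3)[t]/(f), i.e. t^(26/q) ≠ 1 for each prime q | 26.
t^(13) mod f = 1
t^(2) mod f = t^2.
Since t^(13) = 1, the order of t divides 13 < 26; not primitive.

No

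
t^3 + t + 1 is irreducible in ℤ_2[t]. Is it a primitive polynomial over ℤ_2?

Yes

Write f(t) = t^3 + t + 1.
|GF(2^3)^×| = 2^3 − 1 = 7. Prime factorization: 7 = 7.
f is primitive ⇔ t has order 7 in GF(2)[t]/(f), i.e. t^(7/q) ≠ 1 for each prime q | 7.
t^(1) mod f = t.
None equal 1, so t has full order 7; f is primitive.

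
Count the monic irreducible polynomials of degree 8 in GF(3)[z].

810

The number of monic irreducibles of degree 8 over GF(3) is (1/8)·Σ_{d∣8} μ(8/d) 3^d.
Divisors of 8: 1, 2, 4, 8; μ(8/d) for each: 0, 0, -1, 1.
Σ = − 3^4 + 3^8 = 6480.
N = 6480/8 = 810.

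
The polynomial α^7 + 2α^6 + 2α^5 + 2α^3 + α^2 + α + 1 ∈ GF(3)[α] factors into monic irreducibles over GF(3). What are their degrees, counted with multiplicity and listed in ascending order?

Write f(α) = α^7 + 2α^6 + 2α^5 + 2α^3 + α^2 + α + 1.
Roots in GF(3): f(0) = 1; f(1) = 1; f(2) = 1.
Complete factorization: f(α) = (α^7 + 2α^6 + 2α^5 + 2α^3 + α^2 + α + 1).
Factor degrees with multiplicity: 7 = 7.

7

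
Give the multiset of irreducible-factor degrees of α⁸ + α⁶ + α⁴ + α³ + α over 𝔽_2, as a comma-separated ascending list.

1, 3, 4

Write g(α) = α⁸ + α⁶ + α⁴ + α³ + α.
Roots in 𝔽_2: g(0) = 0 → root; g(1) = 1.
Linear factors from roots: (α).
Complete factorization: g(α) = (α)·(α³ + α + 1)·(α⁴ + α + 1).
Factor degrees with multiplicity: 1 + 3 + 4 = 8.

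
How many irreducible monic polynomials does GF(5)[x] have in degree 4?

150

The number of monic irreducibles of degree 4 over GF(5) is (1/4)·Σ_{d∣4} μ(4/d) 5^d.
Divisors of 4: 1, 2, 4; μ(4/d) for each: 0, -1, 1.
Σ = − 5^2 + 5^4 = 600.
N = 600/4 = 150.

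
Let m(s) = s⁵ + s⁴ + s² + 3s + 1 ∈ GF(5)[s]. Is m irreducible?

Yes

Check for roots in GF(5): m(0) = 1; m(1) = 2; m(2) = 4; m(3) = 3; m(4) = 4.
No roots, so no linear factors.
Degree-2 irreducible divisors: test the 10 monic irreducibles of degree 2 over GF(5).
None of them divide m (all give nonzero remainder).
No irreducible factor of degree ≤ 2 exists, so m is irreducible over GF(5).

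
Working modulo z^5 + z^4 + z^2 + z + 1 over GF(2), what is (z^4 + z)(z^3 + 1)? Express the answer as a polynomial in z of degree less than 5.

z^2 + z + 1

Multiply in GF(2)[z]: (z^4 + z)·(z^3 + 1) = z^7 + z.
Reduce using z^5 ≡ z^4 + z^2 + z + 1 (mod z^5 + z^4 + z^2 + z + 1).
Reduced: z^2 + z + 1.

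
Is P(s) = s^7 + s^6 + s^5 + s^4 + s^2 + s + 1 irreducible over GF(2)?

Check for roots in GF(2): P(0) = 1; P(1) = 1.
No roots, so no linear factors.
Monic irreducibles of degree 2 over GF(2): s^2 + s + 1.
None of them divide P (all give nonzero remainder).
Monic irreducibles of degree 3 over GF(2): s^3 + s + 1, s^3 + s^2 + 1.
None of them divide P (all give nonzero remainder).
No irreducible factor of degree ≤ 3 exists, so P is irreducible over GF(2).

Yes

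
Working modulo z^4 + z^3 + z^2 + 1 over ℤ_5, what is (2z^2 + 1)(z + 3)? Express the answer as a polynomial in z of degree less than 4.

Multiply in ℤ_5[z]: (2z^2 + 1)·(z + 3) = 2z^3 + z^2 + z + 3.
Reduced: 2z^3 + z^2 + z + 3.

2z^3 + z^2 + z + 3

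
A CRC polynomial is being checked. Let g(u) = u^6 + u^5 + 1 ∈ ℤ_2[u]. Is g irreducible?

Check for roots in ℤ_2: g(0) = 1; g(1) = 1.
No roots, so no linear factors.
Monic irreducibles of degree 2 over GF(2): u^2 + u + 1.
None of them divide g (all give nonzero remainder).
Monic irreducibles of degree 3 over GF(2): u^3 + u + 1, u^3 + u^2 + 1.
None of them divide g (all give nonzero remainder).
No irreducible factor of degree ≤ 3 exists, so g is irreducible over GF(2).

Yes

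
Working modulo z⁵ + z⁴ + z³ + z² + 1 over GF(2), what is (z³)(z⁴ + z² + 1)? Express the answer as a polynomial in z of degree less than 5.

z^4 + z^3 + z + 1

Multiply in GF(2)[z]: (z³)·(z⁴ + z² + 1) = z⁷ + z⁵ + z³.
Reduce using z⁵ ≡ z⁴ + z³ + z² + 1 (mod z⁵ + z⁴ + z³ + z² + 1).
Reduced: z⁴ + z³ + z + 1.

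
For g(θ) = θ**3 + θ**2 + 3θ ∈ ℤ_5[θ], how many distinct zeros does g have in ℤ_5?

3

Evaluate at each of the 5 elements of ℤ_5:
g(0) = 0 → root; g(1) = 0 → root; g(2) = 3; g(3) = 0 → root; g(4) = 2.
Roots: {0, 1, 3}.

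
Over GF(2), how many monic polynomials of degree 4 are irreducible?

3

Gauss's count: N_{2}(4) = (1/4) Σ_{d|4} μ(4/d)·2^d.
Divisors of 4: 1, 2, 4; μ(4/d) for each: 0, -1, 1.
Σ = − 2^2 + 2^4 = 12.
N = 12/4 = 3.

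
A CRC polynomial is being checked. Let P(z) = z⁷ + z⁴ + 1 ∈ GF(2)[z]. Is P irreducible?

Yes

Check for roots in GF(2): P(0) = 1; P(1) = 1.
No roots, so no linear factors.
Monic irreducibles of degree 2 over GF(2): z² + z + 1.
None of them divide P (all give nonzero remainder).
Monic irreducibles of degree 3 over GF(2): z³ + z + 1, z³ + z² + 1.
None of them divide P (all give nonzero remainder).
No irreducible factor of degree ≤ 3 exists, so P is irreducible over GF(2).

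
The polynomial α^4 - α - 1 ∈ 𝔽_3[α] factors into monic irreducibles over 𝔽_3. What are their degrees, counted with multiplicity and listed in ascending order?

4

Write g(α) = α^4 - α - 1.
Roots in 𝔽_3: g(0) = 2; g(1) = 2; g(2) = 1.
Complete factorization: g(α) = (α^4 - α - 1).
Factor degrees with multiplicity: 4 = 4.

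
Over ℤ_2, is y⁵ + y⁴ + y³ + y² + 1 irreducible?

Write g(y) = y⁵ + y⁴ + y³ + y² + 1.
Check for roots in ℤ_2: g(0) = 1; g(1) = 1.
No roots, so no linear factors.
Monic irreducibles of degree 2 over GF(2): y² + y + 1.
None of them divide g (all give nonzero remainder).
No irreducible factor of degree ≤ 2 exists, so g is irreducible over GF(2).

Yes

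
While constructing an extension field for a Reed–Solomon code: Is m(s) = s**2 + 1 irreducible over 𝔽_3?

Yes

Check for roots in 𝔽_3: m(0) = 1; m(1) = 2; m(2) = 2.
No roots. A degree-2 polynomial over a field with no linear factor is irreducible.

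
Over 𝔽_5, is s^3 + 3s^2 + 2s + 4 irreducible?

Write h(s) = s^3 + 3s^2 + 2s + 4.
Check for roots in 𝔽_5: h(0) = 4; h(1) = 0 → root; h(2) = 3; h(3) = 4; h(4) = 4.
h(1) = 0, so (s − 1) divides h(s); h is reducible.

No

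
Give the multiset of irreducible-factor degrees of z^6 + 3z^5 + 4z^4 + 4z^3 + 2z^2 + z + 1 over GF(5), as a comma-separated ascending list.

Write g(z) = z^6 + 3z^5 + 4z^4 + 4z^3 + 2z^2 + z + 1.
Roots in GF(5): g(0) = 1; g(1) = 1; g(2) = 2; g(3) = 2; g(4) = 0 → root.
Linear factors from roots: (z + 1).
Complete factorization: g(z) = (z + 1)·(z^2 + 2)·(z^3 + 2z^2 + 3).
Factor degrees with multiplicity: 1 + 2 + 3 = 6.

1, 2, 3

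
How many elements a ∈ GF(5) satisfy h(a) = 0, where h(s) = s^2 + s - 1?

Evaluate at each of the 5 elements of GF(5):
h(0) = 4; h(1) = 1; h(2) = 0 → root; h(3) = 1; h(4) = 4.
Roots: {2}.

1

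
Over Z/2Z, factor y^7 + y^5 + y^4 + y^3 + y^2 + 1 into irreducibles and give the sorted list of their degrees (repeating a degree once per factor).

Write g(y) = y^7 + y^5 + y^4 + y^3 + y^2 + 1.
Roots in Z/2Z: g(0) = 1; g(1) = 0 → root.
Linear factors from roots: (y + 1).
Complete factorization: g(y) = (y + 1)·(y^2 + y + 1)^3.
Factor degrees with multiplicity: 1 + 2 + 2 + 2 = 7.

1, 2, 2, 2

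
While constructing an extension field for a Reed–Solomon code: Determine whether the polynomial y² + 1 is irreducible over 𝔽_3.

Write P(y) = y² + 1.
Check for roots in 𝔽_3: P(0) = 1; P(1) = 2; P(2) = 2.
No roots. A degree-2 polynomial over a field with no linear factor is irreducible.

Yes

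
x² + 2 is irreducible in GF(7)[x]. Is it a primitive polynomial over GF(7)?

No

Write f(x) = x² + 2.
|GF(7^2)^×| = 7^2 − 1 = 48. Prime factorization: 48 = 2^4·3.
f is primitive ⇔ x has order 48 in GF(7)[x]/(f), i.e. x^(48/q) ≠ 1 for each prime q | 48.
x^(24) mod f = 1
x^(16) mod f = 4.
Since x^(24) = 1, the order of x divides 24 < 48; not primitive.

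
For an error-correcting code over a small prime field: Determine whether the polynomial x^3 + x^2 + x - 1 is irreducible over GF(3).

Yes

Write g(x) = x^3 + x^2 + x - 1.
Check for roots in GF(3): g(0) = 2; g(1) = 2; g(2) = 1.
No roots. A degree-3 polynomial over a field with no linear factor is irreducible.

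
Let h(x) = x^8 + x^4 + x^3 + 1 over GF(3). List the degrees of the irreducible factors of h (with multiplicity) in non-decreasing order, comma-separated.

8

Roots in GF(3): h(0) = 1; h(1) = 1; h(2) = 2.
Complete factorization: h(x) = (x^8 + x^4 + x^3 + 1).
Factor degrees with multiplicity: 8 = 8.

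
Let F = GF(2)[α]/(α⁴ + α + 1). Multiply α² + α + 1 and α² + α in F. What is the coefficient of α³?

0

Multiply in GF(2)[α]: (α² + α + 1)·(α² + α) = α⁴ + α.
Reduce using α⁴ ≡ α + 1 (mod α⁴ + α + 1).
Reduced: 1.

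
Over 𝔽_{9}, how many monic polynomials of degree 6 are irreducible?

The number of monic irreducibles of degree 6 over GF(9) is (1/6)·Σ_{d∣6} μ(6/d) 9^d.
Divisors of 6: 1, 2, 3, 6; μ(6/d) for each: 1, -1, -1, 1.
Σ = 9^1 − 9^2 − 9^3 + 9^6 = 530640.
N = 530640/6 = 88440.

88440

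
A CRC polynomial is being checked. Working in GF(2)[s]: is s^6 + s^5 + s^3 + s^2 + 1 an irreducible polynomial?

Write g(s) = s^6 + s^5 + s^3 + s^2 + 1.
Check for roots in GF(2): g(0) = 1; g(1) = 1.
No roots, so no linear factors.
Monic irreducibles of degree 2 over GF(2): s^2 + s + 1.
None of them divide g (all give nonzero remainder).
Monic irreducibles of degree 3 over GF(2): s^3 + s + 1, s^3 + s^2 + 1.
None of them divide g (all give nonzero remainder).
No irreducible factor of degree ≤ 3 exists, so g is irreducible over GF(2).

Yes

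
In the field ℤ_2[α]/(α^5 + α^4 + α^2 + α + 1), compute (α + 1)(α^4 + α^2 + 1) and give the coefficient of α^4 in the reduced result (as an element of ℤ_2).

Multiply in ℤ_2[α]: (α + 1)·(α^4 + α^2 + 1) = α^5 + α^4 + α^3 + α^2 + α + 1.
Reduce using α^5 ≡ α^4 + α^2 + α + 1 (mod α^5 + α^4 + α^2 + α + 1).
Reduced: α^3.

0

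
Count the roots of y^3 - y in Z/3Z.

3

Write g(y) = y^3 - y.
Evaluate at each of the 3 elements of Z/3Z:
g(0) = 0 → root; g(1) = 0 → root; g(2) = 0 → root.
Roots: {0, 1, 2}.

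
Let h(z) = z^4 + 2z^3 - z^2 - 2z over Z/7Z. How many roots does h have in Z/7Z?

Evaluate at each of the 7 elements of Z/7Z:
h(0) = 0 → root; h(1) = 0 → root; h(2) = 3; h(3) = 1; h(4) = 3; h(5) = 0 → root; h(6) = 0 → root.
Roots: {0, 1, 5, 6}.

4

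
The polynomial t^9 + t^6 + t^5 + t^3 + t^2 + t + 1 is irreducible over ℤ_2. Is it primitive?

Yes

Write f(t) = t^9 + t^6 + t^5 + t^3 + t^2 + t + 1.
|GF(2^9)^×| = 2^9 − 1 = 511. Prime factorization: 511 = 7·73.
f is primitive ⇔ t has order 511 in GF(2)[t]/(f), i.e. t^(511/q) ≠ 1 for each prime q | 511.
t^(73) mod f = t^5 + t^4 + t^3 + t + 1.
t^(7) mod f = t^7.
None equal 1, so t has full order 511; f is primitive.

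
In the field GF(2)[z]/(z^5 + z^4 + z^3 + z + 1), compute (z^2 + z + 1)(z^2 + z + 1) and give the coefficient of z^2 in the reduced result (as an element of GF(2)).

1

Multiply in GF(2)[z]: (z^2 + z + 1)·(z^2 + z + 1) = z^4 + z^2 + 1.
Reduced: z^4 + z^2 + 1.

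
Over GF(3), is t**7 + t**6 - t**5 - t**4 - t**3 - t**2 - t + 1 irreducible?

Write m(t) = t**7 + t**6 - t**5 - t**4 - t**3 - t**2 - t + 1.
Check for roots in GF(3): m(0) = 1; m(1) = 1; m(2) = 2.
No roots, so no linear factors.
Monic irreducibles of degree 2 over GF(3): t**2 + 1, t**2 + t - 1, t**2 - t - 1.
None of them divide m (all give nonzero remainder).
Degree-3 irreducible divisors: test the 8 monic irreducibles of degree 3 over GF(3).
None of them divide m (all give nonzero remainder).
No irreducible factor of degree ≤ 3 exists, so m is irreducible over GF(3).

Yes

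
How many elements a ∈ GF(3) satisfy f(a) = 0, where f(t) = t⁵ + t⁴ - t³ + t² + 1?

Evaluate at each of the 3 elements of GF(3):
f(0) = 1; f(1) = 0 → root; f(2) = 0 → root.
Roots: {1, 2}.

2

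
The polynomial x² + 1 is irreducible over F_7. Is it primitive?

No

Write f(x) = x² + 1.
|GF(7^2)^×| = 7^2 − 1 = 48. Prime factorization: 48 = 2^4·3.
f is primitive ⇔ x has order 48 in GF(7)[x]/(f), i.e. x^(48/q) ≠ 1 for each prime q | 48.
x^(24) mod f = 1
x^(16) mod f = 1
Since x^(24) = 1, the order of x divides 24 < 48; not primitive.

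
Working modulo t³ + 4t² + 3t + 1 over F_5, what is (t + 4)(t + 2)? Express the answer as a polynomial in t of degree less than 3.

Multiply in F_5[t]: (t + 4)·(t + 2) = t² + t + 3.
Reduced: t² + t + 3.

t^2 + t + 3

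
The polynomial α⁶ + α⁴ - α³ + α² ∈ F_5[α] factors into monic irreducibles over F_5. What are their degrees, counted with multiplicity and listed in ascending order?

Write g(α) = α⁶ + α⁴ - α³ + α².
Roots in F_5: g(0) = 0 → root; g(1) = 2; g(2) = 1; g(3) = 2; g(4) = 4.
Linear factors from roots: (α).
Complete factorization: g(α) = (α)^2·(α⁴ + α² - α + 1).
Factor degrees with multiplicity: 1 + 1 + 4 = 6.

1, 1, 4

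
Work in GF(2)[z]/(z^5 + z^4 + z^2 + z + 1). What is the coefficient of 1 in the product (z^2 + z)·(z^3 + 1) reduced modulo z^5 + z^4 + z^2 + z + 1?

Multiply in GF(2)[z]: (z^2 + z)·(z^3 + 1) = z^5 + z^4 + z^2 + z.
Reduce using z^5 ≡ z^4 + z^2 + z + 1 (mod z^5 + z^4 + z^2 + z + 1).
Reduced: 1.

1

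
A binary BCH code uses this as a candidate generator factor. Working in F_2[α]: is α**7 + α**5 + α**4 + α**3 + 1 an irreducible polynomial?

Yes

Write f(α) = α**7 + α**5 + α**4 + α**3 + 1.
Check for roots in F_2: f(0) = 1; f(1) = 1.
No roots, so no linear factors.
Monic irreducibles of degree 2 over GF(2): α**2 + α + 1.
None of them divide f (all give nonzero remainder).
Monic irreducibles of degree 3 over GF(2): α**3 + α + 1, α**3 + α**2 + 1.
None of them divide f (all give nonzero remainder).
No irreducible factor of degree ≤ 3 exists, so f is irreducible over GF(2).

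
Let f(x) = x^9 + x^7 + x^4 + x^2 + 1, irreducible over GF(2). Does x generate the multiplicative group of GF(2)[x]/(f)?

Yes

|GF(2^9)^×| = 2^9 − 1 = 511. Prime factorization: 511 = 7·73.
f is primitive ⇔ x has order 511 in GF(2)[x]/(f), i.e. x^(511/q) ≠ 1 for each prime q | 511.
x^(73) mod f = x^8 + x^6 + x^5 + x^4 + x^3 + 1.
x^(7) mod f = x^7.
None equal 1, so x has full order 511; f is primitive.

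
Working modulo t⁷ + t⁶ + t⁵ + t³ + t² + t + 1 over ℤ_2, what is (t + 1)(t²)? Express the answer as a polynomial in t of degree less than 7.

Multiply in ℤ_2[t]: (t + 1)·(t²) = t³ + t².
Reduced: t³ + t².

t^3 + t^2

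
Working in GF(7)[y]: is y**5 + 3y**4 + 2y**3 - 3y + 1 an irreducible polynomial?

Write f(y) = y**5 + 3y**4 + 2y**3 - 3y + 1.
Check for roots in GF(7): f(0) = 1; f(1) = 4; f(2) = 0 → root; f(3) = 0 → root; f(4) = 5; f(5) = 0 → root; f(6) = 4.
f(2) = 0, so (y − 2) divides f(y); f is reducible.

No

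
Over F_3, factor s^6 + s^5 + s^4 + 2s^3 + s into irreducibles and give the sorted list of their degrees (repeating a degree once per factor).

Write g(s) = s^6 + s^5 + s^4 + 2s^3 + s.
Roots in F_3: g(0) = 0 → root; g(1) = 0 → root; g(2) = 1.
Linear factors from roots: (s), (s + 2).
Complete factorization: g(s) = (s)·(s + 2)·(s^2 + 1)·(s^2 + 2s + 2).
Factor degrees with multiplicity: 1 + 1 + 2 + 2 = 6.

1, 1, 2, 2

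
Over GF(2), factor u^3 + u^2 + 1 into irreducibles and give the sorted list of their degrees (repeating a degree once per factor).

Write f(u) = u^3 + u^2 + 1.
Roots in GF(2): f(0) = 1; f(1) = 1.
Complete factorization: f(u) = (u^3 + u^2 + 1).
Factor degrees with multiplicity: 3 = 3.

3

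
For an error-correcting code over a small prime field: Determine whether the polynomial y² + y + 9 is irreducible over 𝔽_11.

Write f(y) = y² + y + 9.
Check each element of 𝔽_11 for a root: f(0)=9, f(1)=0, f(2)=4, f(3)=10, f(4)=7, f(5)=6, f(6)=7, f(7)=10, f(8)=4, f(9)=0, f(10)=9.
f(1) = 0, so (y − 1) divides f(y); f is reducible.

No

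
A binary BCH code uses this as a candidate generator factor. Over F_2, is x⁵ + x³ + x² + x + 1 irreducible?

Yes

Write P(x) = x⁵ + x³ + x² + x + 1.
Check for roots in F_2: P(0) = 1; P(1) = 1.
No roots, so no linear factors.
Monic irreducibles of degree 2 over GF(2): x² + x + 1.
None of them divide P (all give nonzero remainder).
No irreducible factor of degree ≤ 2 exists, so P is irreducible over GF(2).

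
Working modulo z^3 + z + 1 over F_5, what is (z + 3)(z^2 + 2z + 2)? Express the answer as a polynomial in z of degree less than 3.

2z

Multiply in F_5[z]: (z + 3)·(z^2 + 2z + 2) = z^3 + 3z + 1.
Reduce using z^3 ≡ 4z + 4 (mod z^3 + z + 1).
Reduced: 2z.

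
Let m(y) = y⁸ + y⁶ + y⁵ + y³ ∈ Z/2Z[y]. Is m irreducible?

Check for roots in Z/2Z: m(0) = 0 → root; m(1) = 0 → root.
m(0) = 0, so (y) divides m(y); m is reducible.

No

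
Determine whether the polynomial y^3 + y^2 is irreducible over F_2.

Write m(y) = y^3 + y^2.
Check for roots in F_2: m(0) = 0 → root; m(1) = 0 → root.
m(0) = 0, so (y) divides m(y); m is reducible.

No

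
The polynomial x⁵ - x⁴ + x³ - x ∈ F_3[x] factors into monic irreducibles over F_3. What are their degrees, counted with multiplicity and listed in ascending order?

1, 1, 1, 2

Write f(x) = x⁵ - x⁴ + x³ - x.
Roots in F_3: f(0) = 0 → root; f(1) = 0 → root; f(2) = 1.
Linear factors from roots: (x), (x - 1).
Complete factorization: f(x) = (x)·(x - 1)^2·(x² + x - 1).
Factor degrees with multiplicity: 1 + 1 + 1 + 2 = 5.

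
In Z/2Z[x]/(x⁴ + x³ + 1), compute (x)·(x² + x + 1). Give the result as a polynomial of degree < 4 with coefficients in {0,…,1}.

Multiply in Z/2Z[x]: (x)·(x² + x + 1) = x³ + x² + x.
Reduced: x³ + x² + x.

x^3 + x^2 + x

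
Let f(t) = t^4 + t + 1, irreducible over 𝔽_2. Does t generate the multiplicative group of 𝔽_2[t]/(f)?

Yes

|GF(2^4)^×| = 2^4 − 1 = 15. Prime factorization: 15 = 3·5.
f is primitive ⇔ t has order 15 in GF(2)[t]/(f), i.e. t^(15/q) ≠ 1 for each prime q | 15.
t^(5) mod f = t^2 + t.
t^(3) mod f = t^3.
None equal 1, so t has full order 15; f is primitive.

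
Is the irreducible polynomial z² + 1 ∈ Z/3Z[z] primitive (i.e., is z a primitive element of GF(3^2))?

Write f(z) = z² + 1.
|GF(3^2)^×| = 3^2 − 1 = 8. Prime factorization: 8 = 2^3.
f is primitive ⇔ z has order 8 in GF(3)[z]/(f), i.e. z^(8/q) ≠ 1 for each prime q | 8.
z^(4) mod f = 1
Since z^(4) = 1, the order of z divides 4 < 8; not primitive.

No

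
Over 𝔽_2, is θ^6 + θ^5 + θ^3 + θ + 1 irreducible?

Write m(θ) = θ^6 + θ^5 + θ^3 + θ + 1.
Check for roots in 𝔽_2: m(0) = 1; m(1) = 1.
No roots, so no linear factors.
Monic irreducibles of degree 2 over GF(2): θ^2 + θ + 1.
θ^2 + θ + 1 divides m: m(θ) = (θ^2 + θ + 1)·(θ^4 + θ^2 + 1).

No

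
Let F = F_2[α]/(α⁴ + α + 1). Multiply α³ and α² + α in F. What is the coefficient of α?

0

Multiply in F_2[α]: (α³)·(α² + α) = α⁵ + α⁴.
Reduce using α⁴ ≡ α + 1 (mod α⁴ + α + 1).
Reduced: α² + 1.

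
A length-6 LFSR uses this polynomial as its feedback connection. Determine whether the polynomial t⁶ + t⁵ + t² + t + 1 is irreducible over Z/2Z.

Write f(t) = t⁶ + t⁵ + t² + t + 1.
Check for roots in Z/2Z: f(0) = 1; f(1) = 1.
No roots, so no linear factors.
Monic irreducibles of degree 2 over GF(2): t² + t + 1.
None of them divide f (all give nonzero remainder).
Monic irreducibles of degree 3 over GF(2): t³ + t + 1, t³ + t² + 1.
None of them divide f (all give nonzero remainder).
No irreducible factor of degree ≤ 3 exists, so f is irreducible over GF(2).

Yes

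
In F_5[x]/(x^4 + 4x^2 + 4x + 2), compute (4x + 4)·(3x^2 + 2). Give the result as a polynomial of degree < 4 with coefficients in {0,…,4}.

Multiply in F_5[x]: (4x + 4)·(3x^2 + 2) = 2x^3 + 2x^2 + 3x + 3.
Reduced: 2x^3 + 2x^2 + 3x + 3.

2x^3 + 2x^2 + 3x + 3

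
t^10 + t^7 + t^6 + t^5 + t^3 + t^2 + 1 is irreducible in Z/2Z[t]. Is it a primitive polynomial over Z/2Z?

No

Write f(t) = t^10 + t^7 + t^6 + t^5 + t^3 + t^2 + 1.
|GF(2^10)^×| = 2^10 − 1 = 1023. Prime factorization: 1023 = 3·11·31.
f is primitive ⇔ t has order 1023 in GF(2)[t]/(f), i.e. t^(1023/q) ≠ 1 for each prime q | 1023.
t^(341) mod f = 1
t^(93) mod f = t^9 + t^7 + t^6 + t^5 + t^3 + t.
t^(33) mod f = t^6 + t^5 + t^4 + t.
Since t^(341) = 1, the order of t divides 341 < 1023; not primitive.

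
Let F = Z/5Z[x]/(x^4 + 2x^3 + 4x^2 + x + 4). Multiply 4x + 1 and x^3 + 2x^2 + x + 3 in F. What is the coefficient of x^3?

Multiply in Z/5Z[x]: (4x + 1)·(x^3 + 2x^2 + x + 3) = 4x^4 + 4x^3 + x^2 + 3x + 3.
Reduce using x^4 ≡ 3x^3 + x^2 + 4x + 1 (mod x^4 + 2x^3 + 4x^2 + x + 4).
Reduced: x^3 + 4x + 2.

1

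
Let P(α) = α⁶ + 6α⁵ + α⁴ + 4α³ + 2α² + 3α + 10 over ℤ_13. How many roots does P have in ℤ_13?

0

Evaluate at each of the 13 elements of ℤ_13:
P(0) = 10; P(1) = 1; P(2) = 3; P(3) = 8; P(4) = 3; P(5) = 7; P(6) = 9; P(7) = 2; P(8) = 9; P(9) = 10; P(10) = 4; P(11) = 11; P(12) = 1.
No element is a root.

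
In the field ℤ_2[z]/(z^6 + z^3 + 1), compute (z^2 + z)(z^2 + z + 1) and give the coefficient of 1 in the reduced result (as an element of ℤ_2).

0

Multiply in ℤ_2[z]: (z^2 + z)·(z^2 + z + 1) = z^4 + z.
Reduced: z^4 + z.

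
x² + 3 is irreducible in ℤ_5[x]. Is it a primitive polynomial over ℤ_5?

No

Write f(x) = x² + 3.
|GF(5^2)^×| = 5^2 − 1 = 24. Prime factorization: 24 = 2^3·3.
f is primitive ⇔ x has order 24 in GF(5)[x]/(f), i.e. x^(24/q) ≠ 1 for each prime q | 24.
x^(12) mod f = 4.
x^(8) mod f = 1
Since x^(8) = 1, the order of x divides 8 < 24; not primitive.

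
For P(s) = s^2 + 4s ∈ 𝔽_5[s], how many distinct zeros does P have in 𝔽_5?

2

Evaluate at each of the 5 elements of 𝔽_5:
P(0) = 0 → root; P(1) = 0 → root; P(2) = 2; P(3) = 1; P(4) = 2.
Roots: {0, 1}.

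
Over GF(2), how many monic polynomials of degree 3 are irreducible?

2

x^(2^3) − x is the product of all monic irreducibles of degree dividing 3; Möbius inversion gives N = (1/3) Σ μ(3/d)·2^d.
Divisors of 3: 1, 3; μ(3/d) for each: -1, 1.
Σ = − 2^1 + 2^3 = 6.
N = 6/3 = 2.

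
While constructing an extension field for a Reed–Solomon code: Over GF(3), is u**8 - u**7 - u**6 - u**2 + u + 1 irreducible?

No

Write g(u) = u**8 - u**7 - u**6 - u**2 + u + 1.
Check for roots in GF(3): g(0) = 1; g(1) = 0 → root; g(2) = 0 → root.
g(1) = 0, so (u − 1) divides g(u); g is reducible.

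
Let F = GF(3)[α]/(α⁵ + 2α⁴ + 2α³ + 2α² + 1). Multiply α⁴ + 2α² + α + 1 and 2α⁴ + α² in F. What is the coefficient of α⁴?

0

Multiply in GF(3)[α]: (α⁴ + 2α² + α + 1)·(2α⁴ + α²) = 2α⁸ + 2α⁶ + 2α⁵ + α⁴ + α³ + α².
Reduce using α⁵ ≡ α⁴ + α³ + α² + 2 (mod α⁵ + 2α⁴ + 2α³ + 2α² + 1).
Reduced: 2α³ + 2α².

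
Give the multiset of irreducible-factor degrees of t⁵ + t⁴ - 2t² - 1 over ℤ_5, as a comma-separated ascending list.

1, 4

Write f(t) = t⁵ + t⁴ - 2t² - 1.
Roots in ℤ_5: f(0) = 4; f(1) = 4; f(2) = 4; f(3) = 0 → root; f(4) = 2.
Linear factors from roots: (t + 2).
Complete factorization: f(t) = (t + 2)·(t⁴ - t³ + 2t² - t + 2).
Factor degrees with multiplicity: 1 + 4 = 5.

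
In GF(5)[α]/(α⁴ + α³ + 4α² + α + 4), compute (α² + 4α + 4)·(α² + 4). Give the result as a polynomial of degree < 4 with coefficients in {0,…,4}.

3α^3 + 4α^2 + 2

Multiply in GF(5)[α]: (α² + 4α + 4)·(α² + 4) = α⁴ + 4α³ + 3α² + α + 1.
Reduce using α⁴ ≡ 4α³ + α² + 4α + 1 (mod α⁴ + α³ + 4α² + α + 4).
Reduced: 3α³ + 4α² + 2.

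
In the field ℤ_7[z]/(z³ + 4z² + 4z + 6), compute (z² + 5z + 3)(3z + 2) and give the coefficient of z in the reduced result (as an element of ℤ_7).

0

Multiply in ℤ_7[z]: (z² + 5z + 3)·(3z + 2) = 3z³ + 3z² + 5z + 6.
Reduce using z³ ≡ 3z² + 3z + 1 (mod z³ + 4z² + 4z + 6).
Reduced: 5z² + 2.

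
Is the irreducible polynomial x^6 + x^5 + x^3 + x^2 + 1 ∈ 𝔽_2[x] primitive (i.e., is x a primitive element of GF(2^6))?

Yes

Write f(x) = x^6 + x^5 + x^3 + x^2 + 1.
|GF(2^6)^×| = 2^6 − 1 = 63. Prime factorization: 63 = 3^2·7.
f is primitive ⇔ x has order 63 in GF(2)[x]/(f), i.e. x^(63/q) ≠ 1 for each prime q | 63.
x^(21) mod f = x^4 + x^2 + x + 1.
x^(9) mod f = x^2 + x.
None equal 1, so x has full order 63; f is primitive.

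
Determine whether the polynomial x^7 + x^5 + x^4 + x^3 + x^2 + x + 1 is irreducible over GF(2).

Yes

Write g(x) = x^7 + x^5 + x^4 + x^3 + x^2 + x + 1.
Check for roots in GF(2): g(0) = 1; g(1) = 1.
No roots, so no linear factors.
Monic irreducibles of degree 2 over GF(2): x^2 + x + 1.
None of them divide g (all give nonzero remainder).
Monic irreducibles of degree 3 over GF(2): x^3 + x + 1, x^3 + x^2 + 1.
None of them divide g (all give nonzero remainder).
No irreducible factor of degree ≤ 3 exists, so g is irreducible over GF(2).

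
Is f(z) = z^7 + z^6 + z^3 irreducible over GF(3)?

No

Check for roots in GF(3): f(0) = 0 → root; f(1) = 0 → root; f(2) = 2.
f(0) = 0, so (z) divides f(z); f is reducible.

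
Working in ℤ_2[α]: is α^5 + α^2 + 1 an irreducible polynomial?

Write h(α) = α^5 + α^2 + 1.
Check for roots in ℤ_2: h(0) = 1; h(1) = 1.
No roots, so no linear factors.
Monic irreducibles of degree 2 over GF(2): α^2 + α + 1.
None of them divide h (all give nonzero remainder).
No irreducible factor of degree ≤ 2 exists, so h is irreducible over GF(2).

Yes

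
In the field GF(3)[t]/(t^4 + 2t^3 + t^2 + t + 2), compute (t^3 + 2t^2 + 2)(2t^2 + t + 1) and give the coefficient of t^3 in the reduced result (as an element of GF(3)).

Multiply in GF(3)[t]: (t^3 + 2t^2 + 2)·(2t^2 + t + 1) = 2t^5 + 2t^4 + 2t + 2.
Reduce using t^4 ≡ t^3 + 2t^2 + 2t + 1 (mod t^4 + 2t^3 + t^2 + t + 2).
Reduced: 2t^3.

2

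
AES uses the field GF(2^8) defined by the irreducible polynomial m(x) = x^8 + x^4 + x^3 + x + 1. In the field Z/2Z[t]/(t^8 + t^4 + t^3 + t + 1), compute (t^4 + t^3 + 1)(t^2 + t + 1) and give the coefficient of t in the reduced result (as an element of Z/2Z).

1

Multiply in Z/2Z[t]: (t^4 + t^3 + 1)·(t^2 + t + 1) = t^6 + t^3 + t^2 + t + 1.
Reduced: t^6 + t^3 + t^2 + t + 1.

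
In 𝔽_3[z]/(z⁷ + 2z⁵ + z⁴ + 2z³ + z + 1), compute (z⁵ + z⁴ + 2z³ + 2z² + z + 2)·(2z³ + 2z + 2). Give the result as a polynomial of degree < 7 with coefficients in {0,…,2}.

Multiply in 𝔽_3[z]: (z⁵ + z⁴ + 2z³ + 2z² + z + 2)·(2z³ + 2z + 2) = 2z⁸ + 2z⁷ + 2z⁵ + 2z⁴ + 1.
Reduce using z⁷ ≡ z⁵ + 2z⁴ + z³ + 2z + 2 (mod z⁷ + 2z⁵ + z⁴ + 2z³ + z + 1).
Reduced: 2z⁶ + 2z⁵ + 2z⁴ + 2z³ + z² + 2z + 2.

2z^6 + 2z^5 + 2z^4 + 2z^3 + z^2 + 2z + 2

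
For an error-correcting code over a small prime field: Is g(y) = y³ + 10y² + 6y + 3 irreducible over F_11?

Check each element of F_11 for a root: g(0)=3, g(1)=9, g(2)=8, g(3)=6, g(4)=9, g(5)=1, g(6)=10, g(7)=9, g(8)=4, g(9)=1, g(10)=6.
No roots. A degree-3 polynomial over a field with no linear factor is irreducible.

Yes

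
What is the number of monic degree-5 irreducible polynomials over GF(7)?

3360

Gauss's count: N_{7}(5) = (1/5) Σ_{d|5} μ(5/d)·7^d.
Divisors of 5: 1, 5; μ(5/d) for each: -1, 1.
Σ = − 7^1 + 7^5 = 16800.
N = 16800/5 = 3360.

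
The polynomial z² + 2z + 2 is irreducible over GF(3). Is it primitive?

Write f(z) = z² + 2z + 2.
|GF(3^2)^×| = 3^2 − 1 = 8. Prime factorization: 8 = 2^3.
f is primitive ⇔ z has order 8 in GF(3)[z]/(f), i.e. z^(8/q) ≠ 1 for each prime q | 8.
z^(4) mod f = 2.
None equal 1, so z has full order 8; f is primitive.

Yes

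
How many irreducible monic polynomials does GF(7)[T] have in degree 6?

Gauss's count: N_{7}(6) = (1/6) Σ_{d|6} μ(6/d)·7^d.
Divisors of 6: 1, 2, 3, 6; μ(6/d) for each: 1, -1, -1, 1.
Σ = 7^1 − 7^2 − 7^3 + 7^6 = 117264.
N = 117264/6 = 19544.

19544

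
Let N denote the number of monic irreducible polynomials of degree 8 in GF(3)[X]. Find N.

x^(3^8) − x is the product of all monic irreducibles of degree dividing 8; Möbius inversion gives N = (1/8) Σ μ(8/d)·3^d.
Divisors of 8: 1, 2, 4, 8; μ(8/d) for each: 0, 0, -1, 1.
Σ = − 3^4 + 3^8 = 6480.
N = 6480/8 = 810.

810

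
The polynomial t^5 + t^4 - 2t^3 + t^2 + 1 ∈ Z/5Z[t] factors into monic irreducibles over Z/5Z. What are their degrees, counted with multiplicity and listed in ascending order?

Write f(t) = t^5 + t^4 - 2t^3 + t^2 + 1.
Roots in Z/5Z: f(0) = 1; f(1) = 2; f(2) = 2; f(3) = 0 → root; f(4) = 4.
Linear factors from roots: (t + 2).
Complete factorization: f(t) = (t + 2)^2·(t^3 + 2t^2 + t - 1).
Factor degrees with multiplicity: 1 + 1 + 3 = 5.

1, 1, 3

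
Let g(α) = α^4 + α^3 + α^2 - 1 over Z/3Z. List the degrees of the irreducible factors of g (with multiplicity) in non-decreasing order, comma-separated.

Roots in Z/3Z: g(0) = 2; g(1) = 2; g(2) = 0 → root.
Linear factors from roots: (α + 1).
Complete factorization: g(α) = (α + 1)^2·(α^2 - α - 1).
Factor degrees with multiplicity: 1 + 1 + 2 = 4.

1, 1, 2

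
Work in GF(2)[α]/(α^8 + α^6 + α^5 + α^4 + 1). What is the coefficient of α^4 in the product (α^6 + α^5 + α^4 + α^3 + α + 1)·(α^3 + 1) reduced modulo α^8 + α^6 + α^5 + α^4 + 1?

1

Multiply in GF(2)[α]: (α^6 + α^5 + α^4 + α^3 + α + 1)·(α^3 + 1) = α^9 + α^8 + α^7 + α^5 + α + 1.
Reduce using α^8 ≡ α^6 + α^5 + α^4 + 1 (mod α^8 + α^6 + α^5 + α^4 + 1).
Reduced: α^5 + α^4.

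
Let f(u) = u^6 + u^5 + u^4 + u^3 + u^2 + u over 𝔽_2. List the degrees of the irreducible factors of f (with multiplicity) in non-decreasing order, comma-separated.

1, 1, 2, 2

Roots in 𝔽_2: f(0) = 0 → root; f(1) = 0 → root.
Linear factors from roots: (u), (u + 1).
Complete factorization: f(u) = (u)·(u + 1)·(u^2 + u + 1)^2.
Factor degrees with multiplicity: 1 + 1 + 2 + 2 = 6.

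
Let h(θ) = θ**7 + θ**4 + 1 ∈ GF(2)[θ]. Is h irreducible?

Yes

Check for roots in GF(2): h(0) = 1; h(1) = 1.
No roots, so no linear factors.
Monic irreducibles of degree 2 over GF(2): θ**2 + θ + 1.
None of them divide h (all give nonzero remainder).
Monic irreducibles of degree 3 over GF(2): θ**3 + θ + 1, θ**3 + θ**2 + 1.
None of them divide h (all give nonzero remainder).
No irreducible factor of degree ≤ 3 exists, so h is irreducible over GF(2).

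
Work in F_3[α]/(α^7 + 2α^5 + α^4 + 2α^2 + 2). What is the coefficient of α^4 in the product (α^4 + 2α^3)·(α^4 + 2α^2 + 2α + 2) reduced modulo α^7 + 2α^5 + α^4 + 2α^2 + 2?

Multiply in F_3[α]: (α^4 + 2α^3)·(α^4 + 2α^2 + 2α + 2) = α^8 + 2α^7 + 2α^6 + α^3.
Reduce using α^7 ≡ α^5 + 2α^4 + α^2 + 1 (mod α^7 + 2α^5 + α^4 + 2α^2 + 2).
Reduced: α^5 + α^4 + 2α^3 + 2α^2 + α + 2.

1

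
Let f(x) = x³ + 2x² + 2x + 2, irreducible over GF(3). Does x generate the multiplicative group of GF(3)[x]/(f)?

|GF(3^3)^×| = 3^3 − 1 = 26. Prime factorization: 26 = 2·13.
f is primitive ⇔ x has order 26 in GF(3)[x]/(f), i.e. x^(26/q) ≠ 1 for each prime q | 26.
x^(13) mod f = 1
x^(2) mod f = x².
Since x^(13) = 1, the order of x divides 13 < 26; not primitive.

No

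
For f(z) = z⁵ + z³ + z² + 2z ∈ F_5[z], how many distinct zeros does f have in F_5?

3

Evaluate at each of the 5 elements of F_5:
f(0) = 0 → root; f(1) = 0 → root; f(2) = 3; f(3) = 0 → root; f(4) = 2.
Roots: {0, 1, 3}.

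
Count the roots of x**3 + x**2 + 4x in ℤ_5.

2

Write P(x) = x**3 + x**2 + 4x.
Evaluate at each of the 5 elements of ℤ_5:
P(0) = 0 → root; P(1) = 1; P(2) = 0 → root; P(3) = 3; P(4) = 1.
Roots: {0, 2}.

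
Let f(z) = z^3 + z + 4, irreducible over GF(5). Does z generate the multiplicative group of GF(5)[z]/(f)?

No

|GF(5^3)^×| = 5^3 − 1 = 124. Prime factorization: 124 = 2^2·31.
f is primitive ⇔ z has order 124 in GF(5)[z]/(f), i.e. z^(124/q) ≠ 1 for each prime q | 124.
z^(62) mod f = 1
z^(4) mod f = 4z^2 + z.
Since z^(62) = 1, the order of z divides 62 < 124; not primitive.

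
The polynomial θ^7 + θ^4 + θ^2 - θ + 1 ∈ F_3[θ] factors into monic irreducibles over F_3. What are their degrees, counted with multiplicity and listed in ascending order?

1, 1, 1, 1, 3

Write g(θ) = θ^7 + θ^4 + θ^2 - θ + 1.
Roots in F_3: g(0) = 1; g(1) = 0 → root; g(2) = 0 → root.
Linear factors from roots: (θ - 1), (θ + 1).
Complete factorization: g(θ) = (θ + 1)^2·(θ - 1)^2·(θ^3 - θ + 1).
Factor degrees with multiplicity: 1 + 1 + 1 + 1 + 3 = 7.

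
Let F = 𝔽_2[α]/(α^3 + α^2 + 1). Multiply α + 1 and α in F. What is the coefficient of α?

1

Multiply in 𝔽_2[α]: (α + 1)·(α) = α^2 + α.
Reduced: α^2 + α.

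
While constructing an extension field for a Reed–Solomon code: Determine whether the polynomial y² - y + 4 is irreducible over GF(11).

Write f(y) = y² - y + 4.
Check each element of GF(11) for a root: f(0)=4, f(1)=4, f(2)=6, f(3)=10, f(4)=5, f(5)=2, f(6)=1, f(7)=2, f(8)=5, f(9)=10, f(10)=6.
No roots. A degree-2 polynomial over a field with no linear factor is irreducible.

Yes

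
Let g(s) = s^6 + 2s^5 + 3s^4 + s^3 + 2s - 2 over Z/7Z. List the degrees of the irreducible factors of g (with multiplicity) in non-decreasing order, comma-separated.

1, 2, 3

Linear factors from roots: (s - 1).
Complete factorization: g(s) = (s - 1)·(s^2 - 3s - 2)·(s^3 - s^2 - 2s - 1).
Factor degrees with multiplicity: 1 + 2 + 3 = 6.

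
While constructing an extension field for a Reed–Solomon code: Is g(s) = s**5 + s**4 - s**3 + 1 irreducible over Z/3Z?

Yes

Check for roots in Z/3Z: g(0) = 1; g(1) = 2; g(2) = 2.
No roots, so no linear factors.
Monic irreducibles of degree 2 over GF(3): s**2 + 1, s**2 + s - 1, s**2 - s - 1.
None of them divide g (all give nonzero remainder).
No irreducible factor of degree ≤ 2 exists, so g is irreducible over GF(3).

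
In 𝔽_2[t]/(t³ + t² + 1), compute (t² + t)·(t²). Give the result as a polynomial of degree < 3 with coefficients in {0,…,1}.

t

Multiply in 𝔽_2[t]: (t² + t)·(t²) = t⁴ + t³.
Reduce using t³ ≡ t² + 1 (mod t³ + t² + 1).
Reduced: t.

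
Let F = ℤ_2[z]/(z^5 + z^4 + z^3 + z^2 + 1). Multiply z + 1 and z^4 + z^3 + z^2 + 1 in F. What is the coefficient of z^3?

1

Multiply in ℤ_2[z]: (z + 1)·(z^4 + z^3 + z^2 + 1) = z^5 + z^2 + z + 1.
Reduce using z^5 ≡ z^4 + z^3 + z^2 + 1 (mod z^5 + z^4 + z^3 + z^2 + 1).
Reduced: z^4 + z^3 + z.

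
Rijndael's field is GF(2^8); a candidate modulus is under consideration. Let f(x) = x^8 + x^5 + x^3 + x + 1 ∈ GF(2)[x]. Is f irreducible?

Check for roots in GF(2): f(0) = 1; f(1) = 1.
No roots, so no linear factors.
Monic irreducibles of degree 2 over GF(2): x^2 + x + 1.
None of them divide f (all give nonzero remainder).
Monic irreducibles of degree 3 over GF(2): x^3 + x + 1, x^3 + x^2 + 1.
None of them divide f (all give nonzero remainder).
Monic irreducibles of degree 4 over GF(2): x^4 + x + 1, x^4 + x^3 + 1, x^4 + x^3 + x^2 + x + 1.
None of them divide f (all give nonzero remainder).
No irreducible factor of degree ≤ 4 exists, so f is irreducible over GF(2).

Yes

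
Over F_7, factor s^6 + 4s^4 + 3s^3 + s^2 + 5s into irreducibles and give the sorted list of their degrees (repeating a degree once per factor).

Write g(s) = s^6 + 4s^4 + 3s^3 + s^2 + 5s.
Linear factors from roots: (s), (s + 6), (s + 3), (s + 2).
Complete factorization: g(s) = (s)·(s + 2)·(s + 3)·(s + 6)·(s^2 + 3s + 5).
Factor degrees with multiplicity: 1 + 1 + 1 + 1 + 2 = 6.

1, 1, 1, 1, 2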